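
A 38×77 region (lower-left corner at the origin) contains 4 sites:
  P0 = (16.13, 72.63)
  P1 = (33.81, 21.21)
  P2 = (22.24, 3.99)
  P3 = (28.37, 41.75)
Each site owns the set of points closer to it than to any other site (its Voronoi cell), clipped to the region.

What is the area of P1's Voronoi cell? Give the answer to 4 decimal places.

Area of P1's cell: 401.0874

1. box [0,38]×[0,77]: [(0, 0) (38, 0) (38, 77) (0, 77)]
2. ⊥bis P1·P0 via (24.97,46.92): [(0, 38.3344) (0, 0) (38, 0) (38, 51.4002)]  |A|=1704.9576
3. ⊥bis P1·P2 via (28.025,12.6): [(0, 38.3344) (0, 31.4298) (38, 5.8979) (38, 51.4002)]  |A|=995.7318
4. ⊥bis P1·P3 via (31.09,31.48): [(8.7366, 25.5597) (38, 5.8979) (38, 33.3101)]  |A|=401.0874
5. canonical 3-gon: [(8.7366, 25.5597) (38, 5.8979) (38, 33.3101)]
6. shoelace: 401.0874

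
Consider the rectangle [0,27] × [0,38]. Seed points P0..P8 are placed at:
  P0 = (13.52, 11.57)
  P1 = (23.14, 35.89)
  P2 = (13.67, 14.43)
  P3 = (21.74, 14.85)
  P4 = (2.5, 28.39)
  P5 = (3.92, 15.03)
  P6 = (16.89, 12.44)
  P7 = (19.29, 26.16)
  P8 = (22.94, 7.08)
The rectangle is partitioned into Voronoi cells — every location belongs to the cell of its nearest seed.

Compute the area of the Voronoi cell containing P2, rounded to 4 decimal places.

Area of P2's cell: 68.6598

1. box [0,27]×[0,38]: [(0, 0) (27, 0) (27, 38) (0, 38)]
2. ⊥bis P2·P0 via (13.595,13): [(0, 13.713) (27, 12.2969) (27, 38) (0, 38)]  |A|=674.8655
3. ⊥bis P2·P1 via (18.405,25.16): [(0, 33.2819) (0, 13.713) (27, 12.2969) (27, 21.3671)]  |A|=386.6272
4. ⊥bis P2·P3 via (17.705,14.64): [(17.1282, 25.7234) (0, 33.2819) (0, 13.713) (17.8018, 12.7794)]  |A|=282.489
5. ⊥bis P2·P4 via (8.085,21.41): [(17.1282, 25.7234) (14.7741, 26.7623) (0, 14.9408) (0, 13.713) (17.8018, 12.7794)]  |A|=147.0027
6. ⊥bis P2·P5 via (8.795,14.73): [(17.1282, 25.7234) (14.7741, 26.7623) (9.2641, 22.3535) (8.7043, 13.2565) (17.8018, 12.7794)]  |A|=101.5961
7. ⊥bis P2·P6 via (15.28,13.435): [(17.5745, 17.1477) (17.1282, 25.7234) (14.7741, 26.7623) (9.2641, 22.3535) (8.7043, 13.2565) (14.9667, 12.9281)]  |A|=95.4206
8. ⊥bis P2·P7 via (16.48,20.295): [(17.5745, 17.1477) (17.4345, 19.8377) (10.3575, 23.2284) (9.2641, 22.3535) (8.7043, 13.2565) (14.9667, 12.9281)]  |A|=68.6598
9. ⊥bis P2·P8 via (18.305,10.755): [(17.5745, 17.1477) (17.4345, 19.8377) (10.3575, 23.2284) (9.2641, 22.3535) (8.7043, 13.2565) (14.9667, 12.9281)]  |A|=68.6598
10. canonical 6-gon: [(17.5745, 17.1477) (17.4345, 19.8377) (10.3575, 23.2284) (9.2641, 22.3535) (8.7043, 13.2565) (14.9667, 12.9281)]
11. shoelace: 68.6598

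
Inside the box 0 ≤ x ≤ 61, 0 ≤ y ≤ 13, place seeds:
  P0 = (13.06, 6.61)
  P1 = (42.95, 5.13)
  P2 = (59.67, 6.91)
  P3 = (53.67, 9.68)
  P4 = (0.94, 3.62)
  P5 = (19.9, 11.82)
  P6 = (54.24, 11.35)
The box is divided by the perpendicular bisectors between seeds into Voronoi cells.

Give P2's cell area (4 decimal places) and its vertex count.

1. box [0,61]×[0,13]: [(0, 0) (61, 0) (61, 13) (0, 13)]
2. ⊥bis P2·P0 via (36.365,6.76): [(36.4085, 0) (61, 0) (61, 13) (36.3248, 13)]  |A|=320.2332
3. ⊥bis P2·P1 via (51.31,6.02): [(51.9509, 0) (61, 0) (61, 13) (50.5669, 13)]  |A|=126.6343
4. ⊥bis P2·P3 via (56.67,8.295): [(52.8405, 0) (61, 0) (61, 13) (58.8421, 13)]  |A|=67.063
5. ⊥bis P2·P4 via (30.305,5.265): [(52.8405, 0) (61, 0) (61, 13) (58.8421, 13)]  |A|=67.063
6. ⊥bis P2·P5 via (39.785,9.365): [(52.8405, 0) (61, 0) (61, 13) (58.8421, 13)]  |A|=67.063
7. ⊥bis P2·P6 via (56.955,9.13): [(57.1858, 9.4123) (52.8405, 0) (61, 0) (61, 13) (60.1194, 13)]  |A|=64.7717
8. canonical 5-gon: [(57.1858, 9.4123) (52.8405, 0) (61, 0) (61, 13) (60.1194, 13)]
9. shoelace: 64.7717

Area of P2's cell: 64.7717 (5 vertices)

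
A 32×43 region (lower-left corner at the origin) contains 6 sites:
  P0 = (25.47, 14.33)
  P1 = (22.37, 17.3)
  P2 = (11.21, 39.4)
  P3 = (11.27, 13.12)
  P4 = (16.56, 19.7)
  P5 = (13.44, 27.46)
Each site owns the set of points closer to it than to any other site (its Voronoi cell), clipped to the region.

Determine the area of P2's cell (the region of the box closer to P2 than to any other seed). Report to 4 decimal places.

Area of P2's cell: 284.2762

1. box [0,32]×[0,43]: [(0, 0) (32, 0) (32, 43) (0, 43)]
2. ⊥bis P2·P0 via (18.34,26.865): [(0, 16.4331) (32, 34.6349) (32, 43) (0, 43)]  |A|=558.9123
3. ⊥bis P2·P1 via (16.79,28.35): [(0, 19.8714) (32, 36.0307) (32, 43) (0, 43)]  |A|=481.5658
4. ⊥bis P2·P3 via (11.24,26.26): [(0, 26.2343) (12.6576, 26.2632) (32, 36.0307) (32, 43) (0, 43)]  |A|=441.2962
5. ⊥bis P2·P4 via (13.885,29.55): [(0, 26.2343) (1.6901, 26.2382) (25.3114, 32.6531) (32, 36.0307) (32, 43) (0, 43)]  |A|=406.4143
6. ⊥bis P2·P5 via (12.325,33.43): [(0, 31.1281) (32, 37.1046) (32, 43) (0, 43)]  |A|=284.2762
7. canonical 4-gon: [(0, 31.1281) (32, 37.1046) (32, 43) (0, 43)]
8. shoelace: 284.2762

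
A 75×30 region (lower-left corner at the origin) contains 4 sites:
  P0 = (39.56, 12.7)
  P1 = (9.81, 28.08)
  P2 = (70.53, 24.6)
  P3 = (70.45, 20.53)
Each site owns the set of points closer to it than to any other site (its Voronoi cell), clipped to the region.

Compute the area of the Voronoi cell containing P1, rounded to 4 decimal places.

1. box [0,75]×[0,30]: [(0, 0) (75, 0) (75, 30) (0, 30)]
2. ⊥bis P1·P0 via (24.685,20.39): [(0, 0) (14.1439, 0) (29.6531, 30) (0, 30)]  |A|=656.9552
3. ⊥bis P1·P2 via (40.17,26.34): [(0, 0) (14.1439, 0) (29.6531, 30) (0, 30)]  |A|=656.9552
4. ⊥bis P1·P3 via (40.13,24.305): [(0, 0) (14.1439, 0) (29.6531, 30) (0, 30)]  |A|=656.9552
5. canonical 4-gon: [(0, 0) (14.1439, 0) (29.6531, 30) (0, 30)]
6. shoelace: 656.9552

Area of P1's cell: 656.9552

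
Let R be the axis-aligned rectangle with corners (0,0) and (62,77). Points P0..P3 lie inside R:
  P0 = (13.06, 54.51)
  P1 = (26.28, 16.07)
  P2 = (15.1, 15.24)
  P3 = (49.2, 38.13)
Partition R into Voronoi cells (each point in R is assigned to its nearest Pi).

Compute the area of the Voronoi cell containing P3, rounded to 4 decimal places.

1. box [0,62]×[0,77]: [(0, 0) (62, 0) (62, 77) (0, 77)]
2. ⊥bis P3·P0 via (31.13,46.32): [(10.136, 0) (62, 0) (62, 77) (45.0353, 77)]  |A|=2649.9024
3. ⊥bis P3·P1 via (37.74,27.1): [(27.3238, 37.9222) (62, 1.8942) (62, 77) (45.0353, 77)]  |A|=1633.6611
4. ⊥bis P3·P2 via (32.15,26.685): [(27.3238, 37.9222) (62, 1.8942) (62, 77) (45.0353, 77)]  |A|=1633.6611
5. canonical 4-gon: [(27.3238, 37.9222) (62, 1.8942) (62, 77) (45.0353, 77)]
6. shoelace: 1633.6611

Area of P3's cell: 1633.6611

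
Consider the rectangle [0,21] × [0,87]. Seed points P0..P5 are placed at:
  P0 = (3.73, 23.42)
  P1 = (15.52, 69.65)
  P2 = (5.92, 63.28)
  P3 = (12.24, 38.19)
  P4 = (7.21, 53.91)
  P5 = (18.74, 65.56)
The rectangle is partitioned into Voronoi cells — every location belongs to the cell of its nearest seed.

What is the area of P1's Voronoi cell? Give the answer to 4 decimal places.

1. box [0,21]×[0,87]: [(0, 0) (21, 0) (21, 87) (0, 87)]
2. ⊥bis P1·P0 via (9.625,46.535): [(0, 48.9897) (21, 43.634) (21, 87) (0, 87)]  |A|=854.4512
3. ⊥bis P1·P2 via (10.72,66.465): [(0, 82.6207) (21, 50.9724) (21, 87) (0, 87)]  |A|=424.2724
4. ⊥bis P1·P3 via (13.88,53.92): [(0, 82.6207) (19.4279, 53.3416) (21, 53.1777) (21, 87) (0, 87)]  |A|=422.5389
5. ⊥bis P1·P4 via (11.365,61.78): [(0, 82.6207) (15.1572, 59.7779) (21, 56.6932) (21, 87) (0, 87)]  |A|=407.5596
6. ⊥bis P1·P5 via (17.13,67.605): [(0, 82.6207) (12.4227, 63.899) (21, 70.6518) (21, 87) (0, 87)]  |A|=339.8739
7. canonical 5-gon: [(0, 82.6207) (12.4227, 63.899) (21, 70.6518) (21, 87) (0, 87)]
8. shoelace: 339.8739

Area of P1's cell: 339.8739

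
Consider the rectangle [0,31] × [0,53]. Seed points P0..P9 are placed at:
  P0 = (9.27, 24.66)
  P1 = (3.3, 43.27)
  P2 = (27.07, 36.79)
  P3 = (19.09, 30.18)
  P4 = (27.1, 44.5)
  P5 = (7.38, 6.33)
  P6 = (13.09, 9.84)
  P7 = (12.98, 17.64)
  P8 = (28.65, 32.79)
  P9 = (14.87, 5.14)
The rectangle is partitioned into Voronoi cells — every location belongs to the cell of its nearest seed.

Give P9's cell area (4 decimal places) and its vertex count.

Area of P9's cell: 204.7490 (4 vertices)

1. box [0,31]×[0,53]: [(0, 0) (31, 0) (31, 53) (0, 53)]
2. ⊥bis P9·P0 via (12.07,14.9): [(0, 11.4373) (0, 0) (31, 0) (31, 20.3307)]  |A|=492.4045
3. ⊥bis P9·P1 via (9.085,24.205): [(0, 11.4373) (0, 0) (31, 0) (31, 20.3307)]  |A|=492.4045
4. ⊥bis P9·P2 via (20.97,20.965): [(26.193, 18.9517) (0, 11.4373) (0, 0) (31, 0) (31, 17.0988)]  |A|=484.6366
5. ⊥bis P9·P3 via (16.98,17.66): [(19.9474, 17.1599) (0, 11.4373) (0, 0) (31, 0) (31, 15.2972)]  |A|=464.5877
6. ⊥bis P9·P4 via (20.985,24.82): [(19.9474, 17.1599) (0, 11.4373) (0, 0) (31, 0) (31, 15.2972)]  |A|=464.5877
7. ⊥bis P9·P5 via (11.125,5.735): [(19.9474, 17.1599) (12.6055, 15.0536) (10.2138, 0) (31, 0) (31, 15.2972)]  |A|=315.6234
8. ⊥bis P9·P6 via (13.98,7.49): [(11.2389, 6.4519) (10.2138, 0) (31, 0) (31, 13.9359)]  |A|=204.749
9. ⊥bis P9·P7 via (13.925,11.39): [(11.2389, 6.4519) (10.2138, 0) (31, 0) (31, 13.9359)]  |A|=204.749
10. ⊥bis P9·P8 via (21.76,18.965): [(11.2389, 6.4519) (10.2138, 0) (31, 0) (31, 13.9359)]  |A|=204.749
11. canonical 4-gon: [(11.2389, 6.4519) (10.2138, 0) (31, 0) (31, 13.9359)]
12. shoelace: 204.749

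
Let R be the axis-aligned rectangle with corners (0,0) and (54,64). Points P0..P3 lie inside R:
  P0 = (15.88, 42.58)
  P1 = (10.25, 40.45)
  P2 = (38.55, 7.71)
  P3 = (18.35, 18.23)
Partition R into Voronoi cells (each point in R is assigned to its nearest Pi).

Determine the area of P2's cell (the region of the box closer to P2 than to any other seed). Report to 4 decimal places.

1. box [0,54]×[0,64]: [(0, 0) (54, 0) (54, 64) (0, 64)]
2. ⊥bis P2·P0 via (27.215,25.145): [(0, 7.4517) (0, 0) (54, 0) (54, 42.5587)]  |A|=1350.282
3. ⊥bis P2·P1 via (24.4,24.08): [(20.829, 20.9933) (0, 2.989) (0, 0) (54, 0) (54, 42.5587)]  |A|=1303.8046
4. ⊥bis P2·P3 via (28.45,12.97): [(38.6686, 32.5913) (21.6953, 0) (54, 0) (54, 42.5587)]  |A|=852.6678
5. canonical 4-gon: [(38.6686, 32.5913) (21.6953, 0) (54, 0) (54, 42.5587)]
6. shoelace: 852.6678

Area of P2's cell: 852.6678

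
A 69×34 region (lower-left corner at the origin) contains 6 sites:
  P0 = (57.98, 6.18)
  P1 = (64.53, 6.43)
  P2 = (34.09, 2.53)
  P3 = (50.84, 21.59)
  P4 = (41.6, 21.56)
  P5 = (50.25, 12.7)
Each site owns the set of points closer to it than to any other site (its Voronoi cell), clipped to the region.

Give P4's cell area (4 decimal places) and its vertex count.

1. box [0,69]×[0,34]: [(0, 0) (69, 0) (69, 34) (0, 34)]
2. ⊥bis P4·P0 via (49.79,13.87): [(0, 0) (36.7668, 0) (68.6911, 34) (0, 34)]  |A|=1792.7831
3. ⊥bis P4·P1 via (53.065,13.995): [(0, 0) (36.7668, 0) (60.5297, 25.308) (66.265, 34) (0, 34)]  |A|=1782.2393
4. ⊥bis P4·P2 via (37.845,12.045): [(0, 26.9802) (45.3102, 9.0989) (60.5297, 25.308) (66.265, 34) (0, 34)]  |A|=1003.7321
5. ⊥bis P4·P3 via (46.22,21.575): [(0, 26.9802) (45.3102, 9.0989) (46.2572, 10.1075) (46.1797, 34) (0, 34)]  |A|=745.3493
6. ⊥bis P4·P5 via (45.925,17.13): [(0, 26.9802) (39.8899, 11.238) (46.2335, 17.4311) (46.1797, 34) (0, 34)]  |A|=718.3007
7. canonical 5-gon: [(0, 26.9802) (39.8899, 11.238) (46.2335, 17.4311) (46.1797, 34) (0, 34)]
8. shoelace: 718.3007

Area of P4's cell: 718.3007 (5 vertices)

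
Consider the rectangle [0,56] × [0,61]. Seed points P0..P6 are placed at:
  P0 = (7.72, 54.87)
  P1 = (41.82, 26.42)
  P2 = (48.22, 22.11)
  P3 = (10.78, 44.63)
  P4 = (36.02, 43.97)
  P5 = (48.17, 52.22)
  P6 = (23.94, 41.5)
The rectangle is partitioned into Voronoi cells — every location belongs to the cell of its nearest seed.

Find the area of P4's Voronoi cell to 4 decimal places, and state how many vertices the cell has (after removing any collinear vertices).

Area of P4's cell: 330.1226 (5 vertices)

1. box [0,56]×[0,61]: [(0, 0) (56, 0) (56, 61) (0, 61)]
2. ⊥bis P4·P0 via (21.87,49.42): [(2.8354, 0) (56, 0) (56, 61) (26.3301, 61)]  |A|=2526.4497
3. ⊥bis P4·P1 via (38.92,35.195): [(13.1052, 26.6636) (56, 40.8397) (56, 61) (26.3301, 61)]  |A|=941.765
4. ⊥bis P4·P2 via (42.12,33.04): [(13.1052, 26.6636) (56, 40.8397) (56, 61) (26.3301, 61)]  |A|=941.765
5. ⊥bis P4·P3 via (23.4,44.3): [(23.6551, 54.0546) (23.0245, 29.9418) (56, 40.8397) (56, 61) (26.3301, 61)]  |A|=823.2063
6. ⊥bis P4·P5 via (42.095,48.095): [(23.6551, 54.0546) (23.0245, 29.9418) (48.667, 38.4162) (33.3323, 61) (26.3301, 61)]  |A|=493.3279
7. ⊥bis P4·P6 via (29.98,42.735): [(26.2748, 60.8562) (31.99, 32.9047) (48.667, 38.4162) (33.3323, 61) (26.3301, 61)]  |A|=330.1226
8. canonical 5-gon: [(26.2748, 60.8562) (31.99, 32.9047) (48.667, 38.4162) (33.3323, 61) (26.3301, 61)]
9. shoelace: 330.1226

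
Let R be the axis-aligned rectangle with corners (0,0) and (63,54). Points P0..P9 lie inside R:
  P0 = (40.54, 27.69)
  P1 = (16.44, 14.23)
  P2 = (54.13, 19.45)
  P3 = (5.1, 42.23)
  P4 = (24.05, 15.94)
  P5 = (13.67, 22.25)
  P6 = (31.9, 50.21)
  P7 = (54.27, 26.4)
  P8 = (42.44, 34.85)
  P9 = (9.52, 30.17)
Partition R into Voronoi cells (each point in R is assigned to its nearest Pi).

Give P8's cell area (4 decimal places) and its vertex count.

Area of P8's cell: 407.6738 (5 vertices)

1. box [0,63]×[0,54]: [(0, 0) (63, 0) (63, 54) (0, 54)]
2. ⊥bis P8·P0 via (41.49,31.27): [(0, 42.2799) (63, 25.562) (63, 54) (0, 54)]  |A|=1264.9784
3. ⊥bis P8·P1 via (29.44,24.54): [(19.468, 37.1138) (63, 25.562) (63, 54) (6.076, 54)]  |A|=1099.5954
4. ⊥bis P8·P2 via (48.285,27.15): [(19.468, 37.1138) (50.5466, 28.8667) (63, 38.32) (63, 54) (6.076, 54)]  |A|=1020.155
5. ⊥bis P8·P3 via (23.77,38.54): [(23.2878, 36.1002) (50.5466, 28.8667) (63, 38.32) (63, 54) (26.8256, 54)]  |A|=808.9844
6. ⊥bis P8·P4 via (33.245,25.395): [(23.2878, 36.1002) (50.5466, 28.8667) (63, 38.32) (63, 54) (26.8256, 54)]  |A|=808.9844
7. ⊥bis P8·P5 via (28.055,28.55): [(23.742, 38.3981) (24.9404, 35.6617) (50.5466, 28.8667) (63, 38.32) (63, 54) (26.8256, 54)]  |A|=806.986
8. ⊥bis P8·P6 via (37.17,42.53): [(26.5415, 35.2368) (50.5466, 28.8667) (63, 38.32) (63, 54) (53.8853, 54)]  |A|=524.4724
9. ⊥bis P8·P7 via (48.355,30.625): [(26.5415, 35.2368) (47.6484, 29.6358) (63, 51.128) (63, 54) (53.8853, 54)]  |A|=407.6738
10. ⊥bis P8·P9 via (25.98,32.51): [(26.5415, 35.2368) (47.6484, 29.6358) (63, 51.128) (63, 54) (53.8853, 54)]  |A|=407.6738
11. canonical 5-gon: [(26.5415, 35.2368) (47.6484, 29.6358) (63, 51.128) (63, 54) (53.8853, 54)]
12. shoelace: 407.6738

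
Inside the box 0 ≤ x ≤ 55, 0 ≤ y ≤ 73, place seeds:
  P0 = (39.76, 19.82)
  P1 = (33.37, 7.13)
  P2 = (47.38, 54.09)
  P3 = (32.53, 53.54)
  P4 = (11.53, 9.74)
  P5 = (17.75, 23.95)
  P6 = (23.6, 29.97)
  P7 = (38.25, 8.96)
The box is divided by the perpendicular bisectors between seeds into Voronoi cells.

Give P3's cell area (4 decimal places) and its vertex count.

1. box [0,55]×[0,73]: [(0, 0) (55, 0) (55, 73) (0, 73)]
2. ⊥bis P3·P0 via (36.145,36.68): [(0, 28.93) (55, 40.7228) (55, 73) (0, 73)]  |A|=2099.5479
3. ⊥bis P3·P1 via (32.95,30.335): [(0, 29.7386) (4.1188, 29.8132) (55, 40.7228) (55, 73) (0, 73)]  |A|=2097.8828
4. ⊥bis P3·P2 via (39.955,53.815): [(0, 29.7386) (4.1188, 29.8132) (40.5546, 37.6255) (39.2444, 73) (0, 73)]  |A|=1586.0815
5. ⊥bis P3·P4 via (22.03,31.64): [(0, 42.2023) (19.128, 33.0313) (40.5546, 37.6255) (39.2444, 73) (0, 73)]  |A|=1460.8102
6. ⊥bis P3·P5 via (25.14,38.745): [(0, 51.3023) (31.3378, 35.6493) (40.5546, 37.6255) (39.2444, 73) (0, 73)]  |A|=1237.1993
7. ⊥bis P3·P6 via (28.065,41.755): [(0, 52.388) (39.5392, 37.4078) (40.5546, 37.6255) (39.2444, 73) (0, 73)]  |A|=1123.9919
8. ⊥bis P3·P7 via (35.39,31.25): [(0, 52.388) (39.5392, 37.4078) (40.5546, 37.6255) (39.2444, 73) (0, 73)]  |A|=1123.9919
9. canonical 5-gon: [(0, 52.388) (39.5392, 37.4078) (40.5546, 37.6255) (39.2444, 73) (0, 73)]
10. shoelace: 1123.9919

Area of P3's cell: 1123.9919 (5 vertices)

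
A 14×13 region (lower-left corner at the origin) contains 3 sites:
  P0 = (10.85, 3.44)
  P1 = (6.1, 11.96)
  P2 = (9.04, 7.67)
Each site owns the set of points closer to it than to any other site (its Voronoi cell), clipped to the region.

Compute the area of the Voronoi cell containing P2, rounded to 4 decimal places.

Area of P2's cell: 70.7246

1. box [0,14]×[0,13]: [(0, 0) (14, 0) (14, 13) (0, 13)]
2. ⊥bis P2·P0 via (9.945,5.555): [(0, 1.2996) (14, 7.2901) (14, 13) (0, 13)]  |A|=121.8722
3. ⊥bis P2·P1 via (7.57,9.815): [(0, 4.6272) (0, 1.2996) (14, 7.2901) (14, 13) (12.2175, 13)]  |A|=70.7246
4. canonical 5-gon: [(0, 4.6272) (0, 1.2996) (14, 7.2901) (14, 13) (12.2175, 13)]
5. shoelace: 70.7246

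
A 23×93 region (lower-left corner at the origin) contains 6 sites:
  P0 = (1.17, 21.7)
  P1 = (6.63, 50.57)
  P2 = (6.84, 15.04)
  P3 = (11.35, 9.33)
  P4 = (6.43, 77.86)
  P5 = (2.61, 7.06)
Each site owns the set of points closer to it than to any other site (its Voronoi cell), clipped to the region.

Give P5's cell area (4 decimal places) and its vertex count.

1. box [0,23]×[0,93]: [(0, 0) (23, 0) (23, 93) (0, 93)]
2. ⊥bis P5·P0 via (1.89,14.38): [(0, 14.1941) (0, 0) (23, 0) (23, 16.4564)]  |A|=352.4807
3. ⊥bis P5·P1 via (4.62,28.815): [(0, 14.1941) (0, 0) (23, 0) (23, 16.4564)]  |A|=352.4807
4. ⊥bis P5·P2 via (4.725,11.05): [(0, 13.5546) (0, 0) (23, 0) (23, 1.3629)]  |A|=171.551
5. ⊥bis P5·P3 via (6.98,8.195): [(6.4801, 10.1197) (0, 13.5546) (0, 0) (9.1084, 0)]  |A|=90.0049
6. ⊥bis P5·P4 via (4.52,42.46): [(6.4801, 10.1197) (0, 13.5546) (0, 0) (9.1084, 0)]  |A|=90.0049
7. canonical 4-gon: [(6.4801, 10.1197) (0, 13.5546) (0, 0) (9.1084, 0)]
8. shoelace: 90.0049

Area of P5's cell: 90.0049 (4 vertices)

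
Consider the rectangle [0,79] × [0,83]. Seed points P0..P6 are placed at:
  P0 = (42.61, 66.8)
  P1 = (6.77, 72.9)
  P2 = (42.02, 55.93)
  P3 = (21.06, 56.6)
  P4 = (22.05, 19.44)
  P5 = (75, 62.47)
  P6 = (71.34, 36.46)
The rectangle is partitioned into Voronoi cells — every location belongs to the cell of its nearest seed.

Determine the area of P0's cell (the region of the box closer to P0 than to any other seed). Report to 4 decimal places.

1. box [0,79]×[0,83]: [(0, 0) (79, 0) (79, 83) (0, 83)]
2. ⊥bis P0·P1 via (24.69,69.85): [(12.8015, 0) (79, 0) (79, 83) (26.9281, 83)]  |A|=4908.2212
3. ⊥bis P0·P2 via (42.315,61.365): [(23.4204, 62.3906) (79, 59.3738) (79, 83) (26.9281, 83)]  |A|=1193.1529
4. ⊥bis P0·P3 via (31.835,61.7): [(25.5595, 74.9586) (31.7214, 61.94) (79, 59.3738) (79, 83) (26.9281, 83)]  |A|=1140.5074
5. ⊥bis P0·P4 via (32.33,43.12): [(25.5595, 74.9586) (31.7214, 61.94) (79, 59.3738) (79, 83) (26.9281, 83)]  |A|=1140.5074
6. ⊥bis P0·P5 via (58.805,64.635): [(25.5595, 74.9586) (31.7214, 61.94) (58.2522, 60.5) (61.2601, 83) (26.9281, 83)]  |A|=695.8376
7. ⊥bis P0·P6 via (56.975,51.63): [(25.5595, 74.9586) (31.7214, 61.94) (58.2522, 60.5) (61.2601, 83) (26.9281, 83)]  |A|=695.8376
8. canonical 5-gon: [(25.5595, 74.9586) (31.7214, 61.94) (58.2522, 60.5) (61.2601, 83) (26.9281, 83)]
9. shoelace: 695.8376

Area of P0's cell: 695.8376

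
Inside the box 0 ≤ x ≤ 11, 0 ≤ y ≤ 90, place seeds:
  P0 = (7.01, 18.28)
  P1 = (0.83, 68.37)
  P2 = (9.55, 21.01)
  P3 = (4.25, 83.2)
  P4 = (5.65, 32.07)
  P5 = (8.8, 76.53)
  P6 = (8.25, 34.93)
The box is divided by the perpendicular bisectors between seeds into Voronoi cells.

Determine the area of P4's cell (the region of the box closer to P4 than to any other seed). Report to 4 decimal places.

1. box [0,11]×[0,90]: [(0, 0) (11, 0) (11, 90) (0, 90)]
2. ⊥bis P4·P0 via (6.33,25.175): [(0, 24.5507) (11, 25.6356) (11, 90) (0, 90)]  |A|=713.9754
3. ⊥bis P4·P1 via (3.24,50.22): [(0, 49.7898) (0, 24.5507) (11, 25.6356) (11, 51.2504)]  |A|=279.6964
4. ⊥bis P4·P2 via (7.6,26.54): [(0, 49.7898) (0, 24.5507) (2.7191, 24.8189) (11, 27.7389) (11, 51.2504)]  |A|=270.9876
5. ⊥bis P4·P3 via (4.95,57.635): [(0, 49.7898) (0, 24.5507) (2.7191, 24.8189) (11, 27.7389) (11, 51.2504)]  |A|=270.9876
6. ⊥bis P4·P5 via (7.225,54.3): [(0, 49.7898) (0, 24.5507) (2.7191, 24.8189) (11, 27.7389) (11, 51.2504)]  |A|=270.9876
7. ⊥bis P4·P6 via (6.95,33.5): [(0, 39.8182) (0, 24.5507) (2.7191, 24.8189) (11, 27.7389) (11, 29.8182)]  |A|=98.2666
8. canonical 5-gon: [(0, 39.8182) (0, 24.5507) (2.7191, 24.8189) (11, 27.7389) (11, 29.8182)]
9. shoelace: 98.2666

Area of P4's cell: 98.2666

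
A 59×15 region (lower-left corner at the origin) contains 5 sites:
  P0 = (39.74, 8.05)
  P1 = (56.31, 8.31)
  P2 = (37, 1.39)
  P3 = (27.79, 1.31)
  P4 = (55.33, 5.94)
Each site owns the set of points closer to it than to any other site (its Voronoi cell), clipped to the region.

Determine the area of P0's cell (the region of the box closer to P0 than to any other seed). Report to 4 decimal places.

1. box [0,59]×[0,15]: [(0, 0) (59, 0) (59, 15) (0, 15)]
2. ⊥bis P0·P1 via (48.025,8.18): [(0, 0) (48.1534, 0) (47.918, 15) (0, 15)]  |A|=720.535
3. ⊥bis P0·P2 via (38.37,4.72): [(48.1424, 0.6995) (47.918, 15) (13.3828, 15)]  |A|=246.9343
4. ⊥bis P0·P3 via (33.765,4.68): [(32.3442, 7.1991) (48.1424, 0.6995) (47.918, 15) (27.9443, 15)]  |A|=190.1378
5. ⊥bis P0·P4 via (47.535,6.995): [(32.3442, 7.1991) (46.7599, 1.2683) (47.9908, 10.3624) (47.918, 15) (27.9443, 15)]  |A|=183.5017
6. canonical 5-gon: [(32.3442, 7.1991) (46.7599, 1.2683) (47.9908, 10.3624) (47.918, 15) (27.9443, 15)]
7. shoelace: 183.5017

Area of P0's cell: 183.5017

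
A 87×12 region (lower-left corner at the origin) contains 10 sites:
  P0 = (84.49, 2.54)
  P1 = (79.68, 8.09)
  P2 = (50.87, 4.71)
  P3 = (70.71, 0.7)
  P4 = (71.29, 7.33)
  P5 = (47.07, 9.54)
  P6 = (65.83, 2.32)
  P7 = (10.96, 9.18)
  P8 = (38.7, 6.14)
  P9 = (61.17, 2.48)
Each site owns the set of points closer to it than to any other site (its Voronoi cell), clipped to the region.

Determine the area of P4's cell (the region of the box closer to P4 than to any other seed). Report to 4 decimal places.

Area of P4's cell: 78.4553

1. box [0,87]×[0,12]: [(0, 0) (87, 0) (87, 12) (0, 12)]
2. ⊥bis P4·P0 via (77.89,4.935): [(0, 0) (76.0992, 0) (80.4537, 12) (0, 12)]  |A|=939.3176
3. ⊥bis P4·P1 via (75.485,7.71): [(0, 0) (76.0992, 0) (76.1666, 0.1857) (75.0964, 12) (0, 12)]  |A|=907.671
4. ⊥bis P4·P2 via (61.08,6.02): [(61.8524, 0) (76.0992, 0) (76.1666, 0.1857) (75.0964, 12) (60.3127, 12)]  |A|=174.6802
5. ⊥bis P4·P3 via (71,4.015): [(61.2276, 4.8699) (75.8582, 3.59) (75.0964, 12) (60.3127, 12)]  |A|=113.7388
6. ⊥bis P4·P5 via (59.18,8.435): [(61.2276, 4.8699) (75.8582, 3.59) (75.0964, 12) (60.3127, 12)]  |A|=113.7388
7. ⊥bis P4·P6 via (68.56,4.825): [(69.1552, 4.1764) (75.8582, 3.59) (75.0964, 12) (61.9763, 12)]  |A|=79.2861
8. ⊥bis P4·P7 via (41.125,8.255): [(69.1552, 4.1764) (75.8582, 3.59) (75.0964, 12) (61.9763, 12)]  |A|=79.2861
9. ⊥bis P4·P8 via (54.995,6.735): [(69.1552, 4.1764) (75.8582, 3.59) (75.0964, 12) (61.9763, 12)]  |A|=79.2861
10. ⊥bis P4·P9 via (66.23,4.905): [(63.7628, 10.0531) (69.1552, 4.1764) (75.8582, 3.59) (75.0964, 12) (62.8297, 12)]  |A|=78.4553
11. canonical 5-gon: [(63.7628, 10.0531) (69.1552, 4.1764) (75.8582, 3.59) (75.0964, 12) (62.8297, 12)]
12. shoelace: 78.4553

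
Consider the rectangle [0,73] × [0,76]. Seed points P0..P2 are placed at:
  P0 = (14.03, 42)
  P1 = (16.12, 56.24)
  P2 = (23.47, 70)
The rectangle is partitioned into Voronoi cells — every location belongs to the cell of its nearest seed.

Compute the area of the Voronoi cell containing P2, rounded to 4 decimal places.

1. box [0,73]×[0,76]: [(0, 0) (73, 0) (73, 76) (0, 76)]
2. ⊥bis P2·P0 via (18.75,56): [(0, 62.3214) (73, 37.71) (73, 76) (0, 76)]  |A|=1896.8529
3. ⊥bis P2·P1 via (19.795,63.12): [(0, 73.6936) (57.7228, 42.8606) (73, 37.71) (73, 76) (0, 76)]  |A|=1568.6349
4. canonical 5-gon: [(0, 73.6936) (57.7228, 42.8606) (73, 37.71) (73, 76) (0, 76)]
5. shoelace: 1568.6349

Area of P2's cell: 1568.6349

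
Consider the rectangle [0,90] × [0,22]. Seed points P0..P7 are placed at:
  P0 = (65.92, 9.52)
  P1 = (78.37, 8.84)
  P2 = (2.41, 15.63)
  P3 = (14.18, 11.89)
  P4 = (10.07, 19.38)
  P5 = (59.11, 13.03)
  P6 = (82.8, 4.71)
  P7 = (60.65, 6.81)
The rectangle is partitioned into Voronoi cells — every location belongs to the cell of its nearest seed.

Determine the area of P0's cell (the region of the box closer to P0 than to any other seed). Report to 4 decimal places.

Area of P0's cell: 160.7337

1. box [0,90]×[0,22]: [(0, 0) (90, 0) (90, 22) (0, 22)]
2. ⊥bis P0·P1 via (72.145,9.18): [(0, 0) (71.6436, 0) (72.8452, 22) (0, 22)]  |A|=1589.3769
3. ⊥bis P0·P2 via (34.165,12.575): [(32.9552, 0) (71.6436, 0) (72.8452, 22) (35.0717, 22)]  |A|=841.0804
4. ⊥bis P0·P3 via (40.05,10.705): [(39.5596, 0) (71.6436, 0) (72.8452, 22) (40.5674, 22)]  |A|=707.9796
5. ⊥bis P0·P4 via (37.995,14.45): [(39.5596, 0) (71.6436, 0) (72.8452, 22) (40.5674, 22)]  |A|=707.9796
6. ⊥bis P0·P5 via (62.515,11.275): [(56.7037, 0) (71.6436, 0) (72.8452, 22) (68.0429, 22)]  |A|=217.1652
7. ⊥bis P0·P6 via (74.36,7.115): [(56.7037, 0) (71.6436, 0) (72.8452, 22) (68.0429, 22)]  |A|=217.1652
8. ⊥bis P0·P7 via (63.285,8.165): [(62.0999, 10.4696) (67.4837, 0) (71.6436, 0) (72.8452, 22) (68.0429, 22)]  |A|=160.7337
9. canonical 5-gon: [(62.0999, 10.4696) (67.4837, 0) (71.6436, 0) (72.8452, 22) (68.0429, 22)]
10. shoelace: 160.7337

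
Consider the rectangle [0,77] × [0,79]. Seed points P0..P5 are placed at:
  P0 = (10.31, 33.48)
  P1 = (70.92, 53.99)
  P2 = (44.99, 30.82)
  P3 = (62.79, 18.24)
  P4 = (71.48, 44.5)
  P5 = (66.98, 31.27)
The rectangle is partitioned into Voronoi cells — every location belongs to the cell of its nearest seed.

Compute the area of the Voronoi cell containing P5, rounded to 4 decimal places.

1. box [0,77]×[0,79]: [(0, 0) (77, 0) (77, 79) (0, 79)]
2. ⊥bis P5·P0 via (38.645,32.375): [(37.3824, 0) (77, 0) (77, 79) (40.4633, 79)]  |A|=3008.0942
3. ⊥bis P5·P1 via (68.95,42.63): [(39.2458, 47.7812) (37.3824, 0) (77, 0) (77, 41.234)]  |A|=1724.8647
4. ⊥bis P5·P2 via (55.985,31.045): [(55.7009, 44.9276) (56.6203, 0) (77, 0) (77, 41.234)]  |A|=896.9289
5. ⊥bis P5·P3 via (64.885,24.755): [(55.7009, 44.9276) (56.0556, 27.5942) (77, 20.8592) (77, 41.234)]  |A|=397.306
6. ⊥bis P5·P4 via (69.23,37.885): [(55.7512, 42.4696) (56.0556, 27.5942) (77, 20.8592) (77, 35.2421)]  |A|=307.5627
7. canonical 4-gon: [(55.7512, 42.4696) (56.0556, 27.5942) (77, 20.8592) (77, 35.2421)]
8. shoelace: 307.5627

Area of P5's cell: 307.5627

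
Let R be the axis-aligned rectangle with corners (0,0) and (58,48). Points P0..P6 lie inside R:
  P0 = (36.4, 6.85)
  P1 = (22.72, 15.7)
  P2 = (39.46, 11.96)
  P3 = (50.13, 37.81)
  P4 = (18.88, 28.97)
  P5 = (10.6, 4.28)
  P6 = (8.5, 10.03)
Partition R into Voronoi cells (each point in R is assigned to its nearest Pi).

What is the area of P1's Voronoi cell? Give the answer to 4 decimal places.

1. box [0,58]×[0,48]: [(0, 0) (58, 0) (58, 48) (0, 48)]
2. ⊥bis P1·P0 via (29.56,11.275): [(0, 0) (22.2659, 0) (53.3185, 48) (0, 48)]  |A|=1814.0247
3. ⊥bis P1·P2 via (31.09,13.83): [(0, 0) (22.2659, 0) (31.0252, 13.5398) (38.7242, 48) (0, 48)]  |A|=1562.5628
4. ⊥bis P1·P3 via (36.425,26.755): [(0, 0) (22.2659, 0) (31.0252, 13.5398) (34.5085, 29.1309) (19.2879, 48) (0, 48)]  |A|=1379.191
5. ⊥bis P1·P4 via (20.8,22.335): [(0, 16.316) (0, 0) (22.2659, 0) (31.0252, 13.5398) (33.8327, 26.1063)]  |A|=602.6779
6. ⊥bis P1·P5 via (16.66,9.99): [(8.4071, 18.7488) (23.8157, 2.3957) (31.0252, 13.5398) (33.8327, 26.1063)]  |A|=294.2344
7. ⊥bis P1·P6 via (15.61,12.865): [(12.7615, 20.0089) (16.8271, 9.8127) (23.8157, 2.3957) (31.0252, 13.5398) (33.8327, 26.1063)]  |A|=269.4738
8. canonical 5-gon: [(12.7615, 20.0089) (16.8271, 9.8127) (23.8157, 2.3957) (31.0252, 13.5398) (33.8327, 26.1063)]
9. shoelace: 269.4738

Area of P1's cell: 269.4738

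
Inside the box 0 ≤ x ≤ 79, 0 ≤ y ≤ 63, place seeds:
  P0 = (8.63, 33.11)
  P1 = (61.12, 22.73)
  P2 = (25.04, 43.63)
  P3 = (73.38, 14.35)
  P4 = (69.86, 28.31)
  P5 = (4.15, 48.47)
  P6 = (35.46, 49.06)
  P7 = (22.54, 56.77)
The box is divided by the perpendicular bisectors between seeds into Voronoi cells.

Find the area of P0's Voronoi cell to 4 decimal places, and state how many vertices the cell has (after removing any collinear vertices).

Area of P0's cell: 1073.5264 (5 vertices)

1. box [0,79]×[0,63]: [(0, 0) (79, 0) (79, 63) (0, 63)]
2. ⊥bis P0·P1 via (34.875,27.92): [(0, 0) (29.3538, 0) (41.8121, 63) (0, 63)]  |A|=2241.726
3. ⊥bis P0·P2 via (16.835,38.37): [(0, 0) (29.3538, 0) (32.2014, 14.4001) (1.0454, 63) (0, 63)]  |A|=1251.0966
4. ⊥bis P0·P3 via (41.005,23.73): [(0, 0) (29.3538, 0) (32.2014, 14.4001) (1.0454, 63) (0, 63)]  |A|=1251.0966
5. ⊥bis P0·P4 via (39.245,30.71): [(0, 0) (29.3538, 0) (32.2014, 14.4001) (1.0454, 63) (0, 63)]  |A|=1251.0966
6. ⊥bis P0·P5 via (6.39,40.79): [(0, 38.9262) (0, 0) (29.3538, 0) (32.2014, 14.4001) (13.8826, 42.9754)]  |A|=1073.5264
7. ⊥bis P0·P6 via (22.045,41.085): [(0, 38.9262) (0, 0) (29.3538, 0) (32.2014, 14.4001) (13.8826, 42.9754)]  |A|=1073.5264
8. ⊥bis P0·P7 via (15.585,44.94): [(0, 38.9262) (0, 0) (29.3538, 0) (32.2014, 14.4001) (13.8826, 42.9754)]  |A|=1073.5264
9. canonical 5-gon: [(0, 38.9262) (0, 0) (29.3538, 0) (32.2014, 14.4001) (13.8826, 42.9754)]
10. shoelace: 1073.5264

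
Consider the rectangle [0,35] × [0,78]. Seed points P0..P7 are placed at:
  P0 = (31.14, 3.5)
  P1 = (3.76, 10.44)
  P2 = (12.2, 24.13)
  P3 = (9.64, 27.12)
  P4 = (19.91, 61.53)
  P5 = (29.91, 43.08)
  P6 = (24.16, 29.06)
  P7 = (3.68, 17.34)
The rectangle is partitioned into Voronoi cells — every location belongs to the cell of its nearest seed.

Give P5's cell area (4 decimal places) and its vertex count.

1. box [0,35]×[0,78]: [(0, 0) (35, 0) (35, 78) (0, 78)]
2. ⊥bis P5·P0 via (30.525,23.29): [(0, 22.3414) (35, 23.4291) (35, 78) (0, 78)]  |A|=1929.0169
3. ⊥bis P5·P1 via (16.835,26.76): [(0, 40.2476) (21.5157, 23.01) (35, 23.4291) (35, 78) (0, 78)]  |A|=1736.385
4. ⊥bis P5·P2 via (21.055,33.605): [(0, 53.2823) (32.0418, 23.3371) (35, 23.4291) (35, 78) (0, 78)]  |A|=1433.3166
5. ⊥bis P5·P3 via (19.775,35.1): [(0, 60.2152) (20.6655, 33.969) (32.0418, 23.3371) (35, 23.4291) (35, 78) (0, 78)]  |A|=1361.6798
6. ⊥bis P5·P4 via (24.91,52.305): [(11.8162, 45.2081) (20.6655, 33.969) (32.0418, 23.3371) (35, 23.4291) (35, 57.7738)]  |A|=448.2874
7. ⊥bis P5·P6 via (27.035,36.07): [(11.8162, 45.2081) (15.1844, 40.9303) (35, 32.8033) (35, 57.7738)]  |A|=318.1528
8. ⊥bis P5·P7 via (16.795,30.21): [(11.8162, 45.2081) (15.1844, 40.9303) (35, 32.8033) (35, 57.7738)]  |A|=318.1528
9. canonical 4-gon: [(11.8162, 45.2081) (15.1844, 40.9303) (35, 32.8033) (35, 57.7738)]
10. shoelace: 318.1528

Area of P5's cell: 318.1528 (4 vertices)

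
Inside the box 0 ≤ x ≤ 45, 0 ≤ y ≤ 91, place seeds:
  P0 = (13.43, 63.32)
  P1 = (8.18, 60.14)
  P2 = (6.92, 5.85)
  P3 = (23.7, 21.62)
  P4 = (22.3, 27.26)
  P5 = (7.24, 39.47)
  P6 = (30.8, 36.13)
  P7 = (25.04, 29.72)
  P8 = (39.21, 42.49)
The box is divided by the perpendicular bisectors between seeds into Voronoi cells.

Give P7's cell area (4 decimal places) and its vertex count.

1. box [0,45]×[0,91]: [(0, 0) (45, 0) (45, 91) (0, 91)]
2. ⊥bis P7·P0 via (19.235,46.52): [(0, 39.8736) (0, 0) (45, 0) (45, 55.4227)]  |A|=2144.1678
3. ⊥bis P7·P1 via (16.61,44.93): [(19.8824, 46.7437) (0, 35.7241) (0, 0) (45, 0) (45, 55.4227)]  |A|=2102.9162
4. ⊥bis P7·P2 via (15.98,17.785): [(19.8824, 46.7437) (0, 35.7241) (0, 29.9156) (39.4087, 0) (45, 0) (45, 55.4227)]  |A|=1513.4487
5. ⊥bis P7·P3 via (24.37,25.67): [(19.8824, 46.7437) (0, 35.7241) (0, 29.9156) (0.3605, 29.6419) (45, 22.2571) (45, 55.4227)]  |A|=933.8065
6. ⊥bis P7·P4 via (23.67,28.49): [(19.8824, 46.7437) (11.4685, 42.0803) (26.5214, 25.3141) (45, 22.2571) (45, 55.4227)]  |A|=710.0012
7. ⊥bis P7·P5 via (16.14,34.595): [(23.4743, 47.9848) (16.9164, 36.0123) (26.5214, 25.3141) (45, 22.2571) (45, 55.4227)]  |A|=654.3381
8. ⊥bis P7·P6 via (27.92,32.925): [(19.4126, 40.5697) (16.9164, 36.0123) (26.5214, 25.3141) (38.6165, 23.3132)]  |A|=120.3867
9. ⊥bis P7·P8 via (32.125,36.105): [(19.4126, 40.5697) (16.9164, 36.0123) (26.5214, 25.3141) (38.6165, 23.3132)]  |A|=120.3867
10. canonical 4-gon: [(19.4126, 40.5697) (16.9164, 36.0123) (26.5214, 25.3141) (38.6165, 23.3132)]
11. shoelace: 120.3867

Area of P7's cell: 120.3867 (4 vertices)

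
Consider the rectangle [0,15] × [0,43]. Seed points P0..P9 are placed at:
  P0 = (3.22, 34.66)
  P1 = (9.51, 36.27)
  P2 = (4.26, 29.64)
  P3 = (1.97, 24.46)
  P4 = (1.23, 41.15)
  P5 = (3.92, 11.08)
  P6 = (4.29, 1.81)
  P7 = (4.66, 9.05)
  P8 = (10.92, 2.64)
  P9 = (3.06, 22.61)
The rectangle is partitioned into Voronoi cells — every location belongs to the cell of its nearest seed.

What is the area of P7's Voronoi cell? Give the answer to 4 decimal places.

Area of P7's cell: 58.3042

1. box [0,15]×[0,43]: [(0, 0) (15, 0) (15, 43) (0, 43)]
2. ⊥bis P7·P0 via (3.94,21.855): [(0, 21.6335) (0, 0) (15, 0) (15, 22.4769)]  |A|=330.8276
3. ⊥bis P7·P1 via (7.085,22.66): [(9.7648, 22.1825) (0, 21.6335) (0, 0) (15, 0) (15, 21.2497)]  |A|=327.6154
4. ⊥bis P7·P2 via (4.46,19.345): [(0, 19.2584) (0, 0) (15, 0) (15, 19.5498)]  |A|=291.0609
5. ⊥bis P7·P3 via (3.315,16.755): [(0, 16.1763) (0, 0) (15, 0) (15, 18.7948)]  |A|=262.2831
6. ⊥bis P7·P4 via (2.945,25.1): [(0, 16.1763) (0, 0) (15, 0) (15, 18.7948)]  |A|=262.2831
7. ⊥bis P7·P5 via (4.29,10.065): [(0, 8.5012) (0, 0) (15, 0) (15, 13.9691)]  |A|=168.5272
8. ⊥bis P7·P6 via (4.475,5.43): [(0, 8.5012) (0, 5.6587) (15, 4.8921) (15, 13.9691)]  |A|=89.3961
9. ⊥bis P7·P8 via (7.79,5.845): [(0, 8.5012) (0, 5.6587) (7.2213, 5.2896) (15, 12.8863) (15, 13.9691)]  |A|=58.3042
10. ⊥bis P7·P9 via (3.86,15.83): [(0, 8.5012) (0, 5.6587) (7.2213, 5.2896) (15, 12.8863) (15, 13.9691)]  |A|=58.3042
11. canonical 5-gon: [(0, 8.5012) (0, 5.6587) (7.2213, 5.2896) (15, 12.8863) (15, 13.9691)]
12. shoelace: 58.3042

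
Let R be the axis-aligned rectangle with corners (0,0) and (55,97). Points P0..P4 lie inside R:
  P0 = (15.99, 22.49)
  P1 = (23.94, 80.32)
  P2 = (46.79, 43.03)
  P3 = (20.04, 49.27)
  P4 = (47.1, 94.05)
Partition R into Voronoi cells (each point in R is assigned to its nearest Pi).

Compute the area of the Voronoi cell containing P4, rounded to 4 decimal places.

Area of P4's cell: 480.1076

1. box [0,55]×[0,97]: [(0, 0) (55, 0) (55, 97) (0, 97)]
2. ⊥bis P4·P0 via (31.545,58.27): [(0, 71.9839) (55, 48.0732) (55, 97) (0, 97)]  |A|=2033.4312
3. ⊥bis P4·P1 via (35.52,87.185): [(55, 54.3258) (55, 97) (29.7013, 97)]  |A|=539.7998
4. ⊥bis P4·P2 via (46.945,68.54): [(46.572, 68.5423) (55, 68.4911) (55, 97) (29.7013, 97)]  |A|=480.1076
5. ⊥bis P4·P3 via (33.57,71.66): [(46.572, 68.5423) (55, 68.4911) (55, 97) (29.7013, 97)]  |A|=480.1076
6. canonical 4-gon: [(46.572, 68.5423) (55, 68.4911) (55, 97) (29.7013, 97)]
7. shoelace: 480.1076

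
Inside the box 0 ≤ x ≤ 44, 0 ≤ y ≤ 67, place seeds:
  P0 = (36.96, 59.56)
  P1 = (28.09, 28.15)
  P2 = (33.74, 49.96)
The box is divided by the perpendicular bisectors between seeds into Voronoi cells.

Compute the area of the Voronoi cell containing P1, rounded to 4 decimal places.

1. box [0,44]×[0,67]: [(0, 0) (44, 0) (44, 67) (0, 67)]
2. ⊥bis P1·P0 via (32.525,43.855): [(0, 53.0399) (0, 0) (44, 0) (44, 40.6145)]  |A|=2060.3967
3. ⊥bis P1·P2 via (30.915,39.055): [(0, 47.0637) (0, 0) (44, 0) (44, 35.6653)]  |A|=1820.0371
4. canonical 4-gon: [(0, 47.0637) (0, 0) (44, 0) (44, 35.6653)]
5. shoelace: 1820.0371

Area of P1's cell: 1820.0371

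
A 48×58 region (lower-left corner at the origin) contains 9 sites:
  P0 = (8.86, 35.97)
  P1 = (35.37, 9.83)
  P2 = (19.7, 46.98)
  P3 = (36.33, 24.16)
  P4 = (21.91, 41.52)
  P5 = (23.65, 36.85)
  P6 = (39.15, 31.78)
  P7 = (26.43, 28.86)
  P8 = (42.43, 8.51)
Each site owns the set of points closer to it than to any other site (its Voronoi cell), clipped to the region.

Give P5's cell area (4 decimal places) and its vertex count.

1. box [0,48]×[0,58]: [(0, 0) (48, 0) (48, 58) (0, 58)]
2. ⊥bis P5·P0 via (16.255,36.41): [(18.4214, 0) (48, 0) (48, 58) (14.9704, 58)]  |A|=1815.6382
3. ⊥bis P5·P1 via (29.51,23.34): [(17.3466, 18.0641) (48, 31.3601) (48, 58) (14.9704, 58)]  |A|=1067.8359
4. ⊥bis P5·P2 via (21.675,41.915): [(16.0578, 39.7247) (17.3466, 18.0641) (48, 31.3601) (48, 52.1799)]  |A|=673.0696
5. ⊥bis P5·P3 via (29.99,30.505): [(16.0578, 39.7247) (17.3466, 18.0641) (17.6871, 18.2118) (48, 48.5008) (48, 52.1799)]  |A|=413.277
6. ⊥bis P5·P4 via (22.78,39.185): [(16.235, 36.7464) (17.3466, 18.0641) (17.6871, 18.2118) (48, 48.5008) (48, 48.5817)]  |A|=307.4586
7. ⊥bis P5·P6 via (31.4,34.315): [(34.4104, 43.5184) (16.235, 36.7464) (17.3466, 18.0641) (17.6871, 18.2118) (30.2333, 30.7481)]  |A|=230.5431
8. ⊥bis P5·P7 via (25.04,32.855): [(31.6779, 35.1646) (34.4104, 43.5184) (16.235, 36.7464) (16.6404, 29.9325)]  |A|=118.9574
9. ⊥bis P5·P8 via (33.04,22.68): [(31.6779, 35.1646) (34.4104, 43.5184) (16.235, 36.7464) (16.6404, 29.9325)]  |A|=118.9574
10. canonical 4-gon: [(31.6779, 35.1646) (34.4104, 43.5184) (16.235, 36.7464) (16.6404, 29.9325)]
11. shoelace: 118.9574

Area of P5's cell: 118.9574 (4 vertices)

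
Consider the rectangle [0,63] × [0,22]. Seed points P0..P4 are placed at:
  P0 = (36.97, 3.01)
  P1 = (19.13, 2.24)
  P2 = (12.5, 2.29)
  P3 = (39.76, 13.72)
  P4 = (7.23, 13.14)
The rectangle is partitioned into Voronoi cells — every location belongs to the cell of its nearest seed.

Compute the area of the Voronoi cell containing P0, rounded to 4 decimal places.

Area of P0's cell: 228.5690

1. box [0,63]×[0,22]: [(0, 0) (63, 0) (63, 22) (0, 22)]
2. ⊥bis P0·P1 via (28.05,2.625): [(28.1633, 0) (63, 0) (63, 22) (27.2137, 22)]  |A|=776.8525
3. ⊥bis P0·P2 via (24.735,2.65): [(28.1633, 0) (63, 0) (63, 22) (27.2137, 22)]  |A|=776.8525
4. ⊥bis P0·P3 via (38.365,8.365): [(27.6821, 11.1479) (28.1633, 0) (63, 0) (63, 1.9475)]  |A|=228.569
5. ⊥bis P0·P4 via (22.1,8.075): [(27.6821, 11.1479) (28.1633, 0) (63, 0) (63, 1.9475)]  |A|=228.569
6. canonical 4-gon: [(27.6821, 11.1479) (28.1633, 0) (63, 0) (63, 1.9475)]
7. shoelace: 228.569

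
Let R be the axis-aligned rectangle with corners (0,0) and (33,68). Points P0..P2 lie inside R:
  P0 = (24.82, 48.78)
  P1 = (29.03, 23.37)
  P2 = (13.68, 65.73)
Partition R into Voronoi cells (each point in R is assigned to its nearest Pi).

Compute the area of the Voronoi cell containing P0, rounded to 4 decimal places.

1. box [0,33]×[0,68]: [(0, 0) (33, 0) (33, 68) (0, 68)]
2. ⊥bis P0·P1 via (26.925,36.075): [(0, 31.614) (33, 37.0815) (33, 68) (0, 68)]  |A|=1110.524
3. ⊥bis P0·P2 via (19.25,57.255): [(0, 44.6034) (0, 31.614) (33, 37.0815) (33, 66.2919)]  |A|=696.2957
4. canonical 4-gon: [(0, 44.6034) (0, 31.614) (33, 37.0815) (33, 66.2919)]
5. shoelace: 696.2957

Area of P0's cell: 696.2957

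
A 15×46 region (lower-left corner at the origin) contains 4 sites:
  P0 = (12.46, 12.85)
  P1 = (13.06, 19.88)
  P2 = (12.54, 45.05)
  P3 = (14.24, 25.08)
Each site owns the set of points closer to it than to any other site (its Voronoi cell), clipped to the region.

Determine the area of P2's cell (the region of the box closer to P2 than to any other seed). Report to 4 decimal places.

1. box [0,15]×[0,46]: [(0, 0) (15, 0) (15, 46) (0, 46)]
2. ⊥bis P2·P0 via (12.5,28.95): [(0, 28.9811) (15, 28.9438) (15, 46) (0, 46)]  |A|=255.5637
3. ⊥bis P2·P1 via (12.8,32.465): [(0, 32.2006) (15, 32.5105) (15, 46) (0, 46)]  |A|=204.6674
4. ⊥bis P2·P3 via (13.39,35.065): [(0, 33.9251) (15, 35.2021) (15, 46) (0, 46)]  |A|=171.546
5. canonical 4-gon: [(0, 33.9251) (15, 35.2021) (15, 46) (0, 46)]
6. shoelace: 171.546

Area of P2's cell: 171.5460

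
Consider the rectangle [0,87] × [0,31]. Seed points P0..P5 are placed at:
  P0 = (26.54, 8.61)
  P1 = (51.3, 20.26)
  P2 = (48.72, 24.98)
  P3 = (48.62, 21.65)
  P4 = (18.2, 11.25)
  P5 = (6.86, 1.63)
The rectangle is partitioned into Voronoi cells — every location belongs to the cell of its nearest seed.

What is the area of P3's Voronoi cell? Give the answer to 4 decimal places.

1. box [0,87]×[0,31]: [(0, 0) (87, 0) (87, 31) (0, 31)]
2. ⊥bis P3·P0 via (37.58,15.13): [(46.5155, 0) (87, 0) (87, 31) (28.2075, 31)]  |A|=1538.7939
3. ⊥bis P3·P1 via (49.96,20.955): [(42.5628, 6.6928) (55.1699, 31) (28.2075, 31)]  |A|=327.69
4. ⊥bis P3·P2 via (48.67,23.315): [(32.4586, 23.8018) (42.5628, 6.6928) (51.1455, 23.2407)]  |A|=157.0219
5. ⊥bis P3·P4 via (33.41,16.45): [(32.4586, 23.8018) (42.5628, 6.6928) (51.1455, 23.2407)]  |A|=157.0219
6. ⊥bis P3·P5 via (27.74,11.64): [(32.4586, 23.8018) (42.5628, 6.6928) (51.1455, 23.2407)]  |A|=157.0219
7. canonical 3-gon: [(32.4586, 23.8018) (42.5628, 6.6928) (51.1455, 23.2407)]
8. shoelace: 157.0219

Area of P3's cell: 157.0219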